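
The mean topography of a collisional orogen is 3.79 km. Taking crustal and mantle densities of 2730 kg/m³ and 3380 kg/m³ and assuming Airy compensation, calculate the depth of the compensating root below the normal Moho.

Balancing pressure at the compensation depth: the weight of the topography is balanced by the buoyancy of the root, ρ_c h = (ρ_m − ρ_c) r.
r = h · ρ_c / (ρ_m − ρ_c) = 3.79 km × 2730 / (3380 − 2730) = 15.9 km.

15.9 km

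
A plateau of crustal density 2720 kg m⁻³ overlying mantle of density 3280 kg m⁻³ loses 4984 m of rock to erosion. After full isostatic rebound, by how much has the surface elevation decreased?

851 m

Rebound u = e ρ_c/ρ_m = 4984 m × 2720/3280 = 4133 m.
Net surface drop = e − u = 4984 m − 4133 m = e (ρ_m − ρ_c)/ρ_m = 851 m.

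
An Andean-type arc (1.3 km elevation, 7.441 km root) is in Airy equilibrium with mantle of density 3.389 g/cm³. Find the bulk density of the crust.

2.88 g/cm³

ρ_c h = (ρ_m − ρ_c) r → ρ_c (h + r) = ρ_m r → ρ_c = ρ_m r / (h + r).
ρ_c = 3.389 × 7.441 km / (1.3 km + 7.441 km) = 2.88 g/cm³.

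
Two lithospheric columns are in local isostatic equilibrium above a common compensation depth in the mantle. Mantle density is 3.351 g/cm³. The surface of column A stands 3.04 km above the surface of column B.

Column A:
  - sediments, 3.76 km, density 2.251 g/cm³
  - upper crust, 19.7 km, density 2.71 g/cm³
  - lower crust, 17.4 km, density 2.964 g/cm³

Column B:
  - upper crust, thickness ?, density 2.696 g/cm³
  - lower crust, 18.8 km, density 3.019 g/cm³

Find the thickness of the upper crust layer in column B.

Take the compensation level at the base of the deeper column (depth z_c below the surface of column A) and equate Σ ρ_i t_i down to z_c; mantle fills any gap and the z_c terms cancel.
Column A: 3.76×2.251 + 19.7×2.71 + 17.4×2.964 + (z_c − 40.86)×3.351
Column B: 3.04×0 + x×2.696 + 18.8×3.019 + (z_c − 3.04 − 18.8 − x)×3.351
The z_c×3.351 term appears on both sides and cancels. Collect the known terms of each column as K = Σ(ρt)_known − 3.351 × (depth of known layers): K_A = 113.42436 − 3.351×40.86 = −23.4975; K_B = 56.7572 − 3.351×(3.04 + 18.8) = −16.42864.
Balance: K_A = K_B − x×(3.351 − 2.696), so x = (K_B − K_A)/(3.351 − 2.696) = 7.06886/0.655 = 10.8 km.

10.8 km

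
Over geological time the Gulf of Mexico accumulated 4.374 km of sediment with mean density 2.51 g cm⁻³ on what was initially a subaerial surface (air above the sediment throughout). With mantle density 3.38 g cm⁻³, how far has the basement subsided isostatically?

Subaerial load: s = t ρ_sed / ρ_m = 4.374 km × 2.51/3.38 = 3.25 km.

3.25 km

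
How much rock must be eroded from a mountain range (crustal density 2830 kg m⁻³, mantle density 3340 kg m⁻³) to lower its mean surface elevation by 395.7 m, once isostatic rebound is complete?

2590 m

Net drop Δ = e − u = e − e ρ_c/ρ_m = e (ρ_m − ρ_c)/ρ_m.
e = Δ ρ_m/(ρ_m − ρ_c) = 395.7 m × 3340/510 = 2590 m.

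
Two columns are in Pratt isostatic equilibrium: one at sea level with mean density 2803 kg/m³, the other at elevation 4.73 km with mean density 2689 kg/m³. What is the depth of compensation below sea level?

112 km

ρ_ref D = ρ (D + h) → D (ρ_ref − ρ) = ρ h.
D = ρ h/(ρ_ref − ρ) = 2689 × 4.73 km/(2803 − 2689) = 112 km.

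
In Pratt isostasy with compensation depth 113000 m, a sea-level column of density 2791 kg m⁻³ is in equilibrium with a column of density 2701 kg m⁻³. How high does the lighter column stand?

ρ_ref D = ρ (D + h) → h = D (ρ_ref − ρ)/ρ.
h = 113000 m × (2791 − 2701)/2701 = 3770 m.

3770 m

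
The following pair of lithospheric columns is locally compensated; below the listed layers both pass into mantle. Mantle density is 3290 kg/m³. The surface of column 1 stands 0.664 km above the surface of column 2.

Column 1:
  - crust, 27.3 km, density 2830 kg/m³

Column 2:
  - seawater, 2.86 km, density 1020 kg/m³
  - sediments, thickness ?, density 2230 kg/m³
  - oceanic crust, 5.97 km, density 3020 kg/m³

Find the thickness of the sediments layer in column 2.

Take the compensation level at the base of the deeper column (depth z_c below the surface of column 1) and equate Σ ρ_i t_i down to z_c; mantle fills any gap and the z_c terms cancel.
Column 1: 27.3×2830 + (z_c − 27.3)×3290
Column 2: 0.664×0 + 2.86×1020 + x×2230 + 5.97×3020 + (z_c − 0.664 − 8.83 − x)×3290
The z_c×3290 term appears on both sides and cancels. Collect the known terms of each column as K = Σ(ρt)_known − 3290 × (depth of known layers): K_1 = 77259 − 3290×27.3 = −12558; K_2 = 20946.6 − 3290×(0.664 + 8.83) = −10288.66.
Balance: K_1 = K_2 − x×(3290 − 2230), so x = (K_2 − K_1)/(3290 − 2230) = 2269.34/1060 = 2.14 km.

2.14 km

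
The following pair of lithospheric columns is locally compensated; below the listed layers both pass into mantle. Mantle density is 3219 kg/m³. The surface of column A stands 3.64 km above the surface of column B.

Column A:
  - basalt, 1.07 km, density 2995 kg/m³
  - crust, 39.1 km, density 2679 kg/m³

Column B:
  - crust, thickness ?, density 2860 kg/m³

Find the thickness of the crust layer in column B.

26.8 km

Take the compensation level at the base of the deeper column (depth z_c below the surface of column A) and equate Σ ρ_i t_i down to z_c; mantle fills any gap and the z_c terms cancel.
Column A: 1.07×2995 + 39.1×2679 + (z_c − 40.17)×3219
Column B: 3.64×0 + x×2860 + (z_c − 3.64 − 0 − x)×3219
The z_c×3219 term appears on both sides and cancels. Collect the known terms of each column as K = Σ(ρt)_known − 3219 × (depth of known layers): K_A = 107953.55 − 3219×40.17 = −21353.68; K_B = 0 − 3219×(3.64 + 0) = −11717.16.
Balance: K_A = K_B − x×(3219 − 2860), so x = (K_B − K_A)/(3219 − 2860) = 9636.52/359 = 26.8 km.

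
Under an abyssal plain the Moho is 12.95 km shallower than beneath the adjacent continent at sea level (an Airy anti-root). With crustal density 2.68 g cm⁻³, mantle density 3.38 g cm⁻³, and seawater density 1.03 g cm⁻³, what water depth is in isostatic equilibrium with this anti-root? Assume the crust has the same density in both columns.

5.49 km

Replacing a thickness d of crust by seawater at the top must be balanced by replacing crust with mantle at the base: d (ρ_c − ρ_w) = a (ρ_m − ρ_c).
d = a (ρ_m − ρ_c)/(ρ_c − ρ_w) = 12.95 km × 0.7/1.65 = 5.49 km.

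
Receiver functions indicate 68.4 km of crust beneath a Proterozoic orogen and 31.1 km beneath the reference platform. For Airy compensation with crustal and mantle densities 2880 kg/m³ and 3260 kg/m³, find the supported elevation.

4.35 km

Excess crust Δ = 68.4 km − 31.1 km = 37.3 km, split between elevation h and root r with h + r = Δ.
Airy balance ρ_c h = (ρ_m − ρ_c) r gives r = h ρ_c/(ρ_m − ρ_c), so h (1 + ρ_c/(ρ_m − ρ_c)) = Δ, i.e. h = Δ (ρ_m − ρ_c)/ρ_m.
h = 37.3 km × 380/3260 = 4.35 km.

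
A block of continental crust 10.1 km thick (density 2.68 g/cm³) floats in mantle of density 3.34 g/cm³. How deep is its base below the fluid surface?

Draft d = t ρ_obj/ρ_fluid = 10.1 km × 2.68/3.34 = 8.1 km.

8.1 km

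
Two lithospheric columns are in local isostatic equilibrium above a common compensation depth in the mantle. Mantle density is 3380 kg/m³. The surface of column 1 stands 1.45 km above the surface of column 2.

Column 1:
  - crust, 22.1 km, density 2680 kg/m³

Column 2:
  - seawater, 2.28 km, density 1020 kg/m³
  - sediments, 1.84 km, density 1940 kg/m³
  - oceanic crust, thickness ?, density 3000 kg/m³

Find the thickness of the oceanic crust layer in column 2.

6.68 km

Take the compensation level at the base of the deeper column (depth z_c below the surface of column 1) and equate Σ ρ_i t_i down to z_c; mantle fills any gap and the z_c terms cancel.
Column 1: 22.1×2680 + (z_c − 22.1)×3380
Column 2: 1.45×0 + 2.28×1020 + 1.84×1940 + x×3000 + (z_c − 1.45 − 4.12 − x)×3380
The z_c×3380 term appears on both sides and cancels. Collect the known terms of each column as K = Σ(ρt)_known − 3380 × (depth of known layers): K_1 = 59228 − 3380×22.1 = −15470; K_2 = 5895.2 − 3380×(1.45 + 4.12) = −12931.4.
Balance: K_1 = K_2 − x×(3380 − 3000), so x = (K_2 − K_1)/(3380 − 3000) = 2538.6/380 = 6.68 km.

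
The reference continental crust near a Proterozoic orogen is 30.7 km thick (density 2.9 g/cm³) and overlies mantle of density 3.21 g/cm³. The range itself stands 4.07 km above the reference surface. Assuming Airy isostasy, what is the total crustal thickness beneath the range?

72.8 km

Root depth r = h ρ_c / (ρ_m − ρ_c) = 4.07 km × 2.9 / 0.31 = 38.07 km.
Total thickness = T + h + r = 30.7 km + 4.07 km + 38.07 km = 72.8 km.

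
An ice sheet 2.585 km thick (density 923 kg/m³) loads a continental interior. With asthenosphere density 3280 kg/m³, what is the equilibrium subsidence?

Balancing pressure at the compensation depth: the ice load ρ_ice t is balanced by mantle displaced below, ρ_m s.
s = t ρ_ice / ρ_m = 2.585 km × 923/3280 = 0.727 km.

0.727 km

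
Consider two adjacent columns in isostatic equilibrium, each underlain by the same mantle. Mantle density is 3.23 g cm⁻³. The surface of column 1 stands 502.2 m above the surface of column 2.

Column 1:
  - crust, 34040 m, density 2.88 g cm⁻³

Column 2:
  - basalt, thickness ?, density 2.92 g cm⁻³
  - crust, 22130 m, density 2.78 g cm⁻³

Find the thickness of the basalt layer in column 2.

1080 m

Take the compensation level at the base of the deeper column (depth z_c below the surface of column 1) and equate Σ ρ_i t_i down to z_c; mantle fills any gap and the z_c terms cancel.
Column 1: 34040×2.88 + (z_c − 34040)×3.23
Column 2: 502.2×0 + x×2.92 + 22130×2.78 + (z_c − 502.2 − 22130 − x)×3.23
The z_c×3.23 term appears on both sides and cancels. Collect the known terms of each column as K = Σ(ρt)_known − 3.23 × (depth of known layers): K_1 = 98035.2 − 3.23×34040 = −11914; K_2 = 61521.4 − 3.23×(502.2 + 22130) = −11580.606.
Balance: K_1 = K_2 − x×(3.23 − 2.92), so x = (K_2 − K_1)/(3.23 − 2.92) = 333.394/0.31 = 1080 m.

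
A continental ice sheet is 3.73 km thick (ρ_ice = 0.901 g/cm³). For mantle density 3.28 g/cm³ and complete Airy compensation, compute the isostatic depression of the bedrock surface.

1.02 km

In Airy isostatic equilibrium: the ice load ρ_ice t is balanced by mantle displaced below, ρ_m s.
s = t ρ_ice / ρ_m = 3.73 km × 0.901/3.28 = 1.02 km.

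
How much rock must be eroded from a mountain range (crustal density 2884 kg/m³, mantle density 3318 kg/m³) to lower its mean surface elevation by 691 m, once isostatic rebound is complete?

Net drop Δ = e − u = e − e ρ_c/ρ_m = e (ρ_m − ρ_c)/ρ_m.
e = Δ ρ_m/(ρ_m − ρ_c) = 691 m × 3318/434 = 5280 m.

5280 m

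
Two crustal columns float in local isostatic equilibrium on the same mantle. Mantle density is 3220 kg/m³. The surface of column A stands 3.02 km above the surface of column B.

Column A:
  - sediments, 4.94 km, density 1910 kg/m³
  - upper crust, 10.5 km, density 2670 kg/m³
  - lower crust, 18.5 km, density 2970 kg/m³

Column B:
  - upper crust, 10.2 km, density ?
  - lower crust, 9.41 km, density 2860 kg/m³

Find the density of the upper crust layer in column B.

2850 kg/m³

Take the compensation level at the base of the deeper column (depth z_c below the surface of column A) and equate Σ ρ_i t_i down to z_c; mantle fills any gap and the z_c terms cancel.
Column A: 4.94×1910 + 10.5×2670 + 18.5×2970 + (z_c − 33.94)×3220
Column B: 3.02×0 + 10.2×ρ + 9.41×2860 + (z_c − 3.02 − 19.61)×3220
The z_c×3220 term appears on both sides and cancels. Collect the known terms of each column as K = Σ(ρt)_known − 3220 × (depth of known layers): K_A = 92415.4 − 3220×33.94 = −16871.4; K_B = 26912.6 − 3220×(3.02 + 19.61) = −45956.
Balance: K_A = K_B + 10.2×ρ, so ρ = (K_A − K_B)/10.2 = 29084.6/10.2 = 2850 kg/m³.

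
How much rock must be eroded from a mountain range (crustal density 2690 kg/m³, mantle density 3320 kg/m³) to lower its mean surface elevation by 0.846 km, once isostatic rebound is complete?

Net drop Δ = e − u = e − e ρ_c/ρ_m = e (ρ_m − ρ_c)/ρ_m.
e = Δ ρ_m/(ρ_m − ρ_c) = 0.846 km × 3320/630 = 4.46 km.

4.46 km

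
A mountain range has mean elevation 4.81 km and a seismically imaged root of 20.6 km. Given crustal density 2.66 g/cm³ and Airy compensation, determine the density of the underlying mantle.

3.28 g/cm³

Airy balance: ρ_c h = (ρ_m − ρ_c) r → ρ_m = ρ_c (1 + h/r).
ρ_m = 2.66 × (1 + 4.81 km/20.6 km) = 3.28 g/cm³.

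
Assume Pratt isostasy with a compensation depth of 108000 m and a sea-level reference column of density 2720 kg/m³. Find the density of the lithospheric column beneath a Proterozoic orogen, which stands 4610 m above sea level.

2610 kg/m³

Pratt balance: ρ_ref D = ρ (D + h).
ρ = ρ_ref D/(D + h) = 2720 × 108000 m/(108000 m + 4610 m) = 2610 kg/m³.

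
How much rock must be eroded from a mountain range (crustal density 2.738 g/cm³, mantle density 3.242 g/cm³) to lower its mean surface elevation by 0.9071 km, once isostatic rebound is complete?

Net drop Δ = e − u = e − e ρ_c/ρ_m = e (ρ_m − ρ_c)/ρ_m.
e = Δ ρ_m/(ρ_m − ρ_c) = 0.9071 km × 3.242/0.504 = 5.83 km.

5.83 km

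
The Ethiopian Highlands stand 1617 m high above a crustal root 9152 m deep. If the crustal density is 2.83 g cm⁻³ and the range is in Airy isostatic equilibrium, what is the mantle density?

3.33 g cm⁻³

Airy balance: ρ_c h = (ρ_m − ρ_c) r → ρ_m = ρ_c (1 + h/r).
ρ_m = 2.83 × (1 + 1617 m/9152 m) = 3.33 g cm⁻³.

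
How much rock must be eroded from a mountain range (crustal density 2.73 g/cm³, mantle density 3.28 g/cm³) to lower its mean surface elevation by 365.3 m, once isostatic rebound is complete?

Net drop Δ = e − u = e − e ρ_c/ρ_m = e (ρ_m − ρ_c)/ρ_m.
e = Δ ρ_m/(ρ_m − ρ_c) = 365.3 m × 3.28/0.55 = 2180 m.

2180 m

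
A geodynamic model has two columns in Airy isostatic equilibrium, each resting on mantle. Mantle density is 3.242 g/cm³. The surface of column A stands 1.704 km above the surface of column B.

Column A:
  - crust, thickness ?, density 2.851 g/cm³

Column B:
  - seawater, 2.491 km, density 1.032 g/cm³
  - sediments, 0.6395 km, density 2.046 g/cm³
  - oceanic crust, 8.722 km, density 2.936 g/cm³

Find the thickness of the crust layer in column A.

37 km

Take the compensation level at the base of the deeper column (depth z_c below the surface of column A) and equate Σ ρ_i t_i down to z_c; mantle fills any gap and the z_c terms cancel.
Column A: x×2.851 + (z_c − 0 − x)×3.242
Column B: 1.704×0 + 2.491×1.032 + 0.6395×2.046 + 8.722×2.936 + (z_c − 1.704 − 11.8525)×3.242
The z_c×3.242 term appears on both sides and cancels. Collect the known terms of each column as K = Σ(ρt)_known − 3.242 × (depth of known layers): K_A = 0 − 3.242×0 = 0; K_B = 29.486921 − 3.242×(1.704 + 11.8525) = −14.463252.
Balance: K_A − x×(3.242 − 2.851) = K_B, so x = (K_A − K_B)/(3.242 − 2.851) = 14.4633/0.391 = 37 km.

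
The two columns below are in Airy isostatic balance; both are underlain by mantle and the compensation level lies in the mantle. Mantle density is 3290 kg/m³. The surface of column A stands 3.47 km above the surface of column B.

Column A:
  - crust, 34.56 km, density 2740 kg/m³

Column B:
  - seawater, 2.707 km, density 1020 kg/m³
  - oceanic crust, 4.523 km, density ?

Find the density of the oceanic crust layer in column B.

Take the compensation level at the base of the deeper column (depth z_c below the surface of column A) and equate Σ ρ_i t_i down to z_c; mantle fills any gap and the z_c terms cancel.
Column A: 34.56×2740 + (z_c − 34.56)×3290
Column B: 3.47×0 + 2.707×1020 + 4.523×ρ + (z_c − 3.47 − 7.23)×3290
The z_c×3290 term appears on both sides and cancels. Collect the known terms of each column as K = Σ(ρt)_known − 3290 × (depth of known layers): K_A = 94694.4 − 3290×34.56 = −19008; K_B = 2761.14 − 3290×(3.47 + 7.23) = −32441.86.
Balance: K_A = K_B + 4.523×ρ, so ρ = (K_A − K_B)/4.523 = 13433.9/4.523 = 2970 kg/m³.

2970 kg/m³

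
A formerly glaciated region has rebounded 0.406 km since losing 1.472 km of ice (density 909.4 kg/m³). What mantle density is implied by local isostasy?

3300 kg/m³

ρ_m = ρ_ice t / u = 909.4 × 1.472 km/0.406 km = 3300 kg/m³.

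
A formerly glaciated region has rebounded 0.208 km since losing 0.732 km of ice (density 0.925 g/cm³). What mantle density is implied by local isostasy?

ρ_m = ρ_ice t / u = 0.925 × 0.732 km/0.208 km = 3.26 g/cm³.

3.26 g/cm³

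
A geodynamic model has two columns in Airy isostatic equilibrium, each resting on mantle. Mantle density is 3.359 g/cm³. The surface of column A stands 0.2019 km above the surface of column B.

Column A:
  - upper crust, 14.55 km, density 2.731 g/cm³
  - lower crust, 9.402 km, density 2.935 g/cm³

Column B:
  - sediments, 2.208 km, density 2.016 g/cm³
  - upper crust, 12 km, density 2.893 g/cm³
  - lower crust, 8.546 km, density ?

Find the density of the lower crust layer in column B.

2.9 g/cm³

Take the compensation level at the base of the deeper column (depth z_c below the surface of column A) and equate Σ ρ_i t_i down to z_c; mantle fills any gap and the z_c terms cancel.
Column A: 14.55×2.731 + 9.402×2.935 + (z_c − 23.952)×3.359
Column B: 0.2019×0 + 2.208×2.016 + 12×2.893 + 8.546×ρ + (z_c − 0.2019 − 22.754)×3.359
The z_c×3.359 term appears on both sides and cancels. Collect the known terms of each column as K = Σ(ρt)_known − 3.359 × (depth of known layers): K_A = 67.33092 − 3.359×23.952 = −13.123848; K_B = 39.167328 − 3.359×(0.2019 + 22.754) = −37.9415401.
Balance: K_A = K_B + 8.546×ρ, so ρ = (K_A − K_B)/8.546 = 24.8177/8.546 = 2.9 g/cm³.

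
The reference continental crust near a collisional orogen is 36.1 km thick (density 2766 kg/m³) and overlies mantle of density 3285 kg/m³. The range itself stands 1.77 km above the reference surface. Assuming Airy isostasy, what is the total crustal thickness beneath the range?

Root depth r = h ρ_c / (ρ_m − ρ_c) = 1.77 km × 2766 / 519 = 9.433 km.
Total thickness = T + h + r = 36.1 km + 1.77 km + 9.433 km = 47.3 km.

47.3 km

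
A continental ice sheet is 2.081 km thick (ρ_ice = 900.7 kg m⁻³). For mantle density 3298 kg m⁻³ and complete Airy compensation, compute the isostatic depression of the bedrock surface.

0.568 km

By Archimedes' principle applied to the lithosphere: the ice load ρ_ice t is balanced by mantle displaced below, ρ_m s.
s = t ρ_ice / ρ_m = 2.081 km × 900.7/3298 = 0.568 km.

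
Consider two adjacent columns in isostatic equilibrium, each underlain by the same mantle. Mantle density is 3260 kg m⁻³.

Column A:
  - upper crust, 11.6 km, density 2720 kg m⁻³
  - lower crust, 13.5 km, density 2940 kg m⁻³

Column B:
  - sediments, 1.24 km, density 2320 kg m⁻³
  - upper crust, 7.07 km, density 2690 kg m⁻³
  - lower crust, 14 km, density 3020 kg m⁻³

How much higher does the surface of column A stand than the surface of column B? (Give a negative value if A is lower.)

0.622 km

For any compensation level in the mantle, the mantle terms cancel and isostasy reduces to e = (Σt_A − Σt_B) − (Σ(ρt)_A − Σ(ρt)_B) / ρ_m.
Σt_A = 25.1 km; Σt_B = 22.31 km; Σ(ρt)_A = 71242; Σ(ρt)_B = 64175.1 (in km·kg m⁻³).
e = (25.1 − 22.31) − (71242 − 64175.1) / 3260 = 0.622 km.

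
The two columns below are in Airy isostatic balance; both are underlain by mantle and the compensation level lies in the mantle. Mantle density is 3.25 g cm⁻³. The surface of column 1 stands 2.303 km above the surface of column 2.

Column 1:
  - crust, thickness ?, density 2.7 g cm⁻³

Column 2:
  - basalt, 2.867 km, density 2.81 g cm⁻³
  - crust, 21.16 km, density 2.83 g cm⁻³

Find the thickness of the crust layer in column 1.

Take the compensation level at the base of the deeper column (depth z_c below the surface of column 1) and equate Σ ρ_i t_i down to z_c; mantle fills any gap and the z_c terms cancel.
Column 1: x×2.7 + (z_c − 0 − x)×3.25
Column 2: 2.303×0 + 2.867×2.81 + 21.16×2.83 + (z_c − 2.303 − 24.027)×3.25
The z_c×3.25 term appears on both sides and cancels. Collect the known terms of each column as K = Σ(ρt)_known − 3.25 × (depth of known layers): K_1 = 0 − 3.25×0 = 0; K_2 = 67.93907 − 3.25×(2.303 + 24.027) = −17.63343.
Balance: K_1 − x×(3.25 − 2.7) = K_2, so x = (K_1 − K_2)/(3.25 − 2.7) = 17.6334/0.55 = 32.1 km.

32.1 km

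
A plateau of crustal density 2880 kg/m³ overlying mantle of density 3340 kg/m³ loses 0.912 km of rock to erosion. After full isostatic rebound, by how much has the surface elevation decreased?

0.126 km

Rebound u = e ρ_c/ρ_m = 0.912 km × 2880/3340 = 0.7864 km.
Net surface drop = e − u = 0.912 km − 0.7864 km = e (ρ_m − ρ_c)/ρ_m = 0.126 km.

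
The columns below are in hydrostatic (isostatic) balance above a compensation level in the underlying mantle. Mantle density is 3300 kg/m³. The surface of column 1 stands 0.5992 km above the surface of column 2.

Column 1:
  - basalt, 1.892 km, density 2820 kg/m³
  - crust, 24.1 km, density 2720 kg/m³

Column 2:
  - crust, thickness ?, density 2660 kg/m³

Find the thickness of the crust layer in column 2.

Take the compensation level at the base of the deeper column (depth z_c below the surface of column 1) and equate Σ ρ_i t_i down to z_c; mantle fills any gap and the z_c terms cancel.
Column 1: 1.892×2820 + 24.1×2720 + (z_c − 25.992)×3300
Column 2: 0.5992×0 + x×2660 + (z_c − 0.5992 − 0 − x)×3300
The z_c×3300 term appears on both sides and cancels. Collect the known terms of each column as K = Σ(ρt)_known − 3300 × (depth of known layers): K_1 = 70887.44 − 3300×25.992 = −14886.16; K_2 = 0 − 3300×(0.5992 + 0) = −1977.36.
Balance: K_1 = K_2 − x×(3300 − 2660), so x = (K_2 − K_1)/(3300 − 2660) = 12908.8/640 = 20.2 km.

20.2 km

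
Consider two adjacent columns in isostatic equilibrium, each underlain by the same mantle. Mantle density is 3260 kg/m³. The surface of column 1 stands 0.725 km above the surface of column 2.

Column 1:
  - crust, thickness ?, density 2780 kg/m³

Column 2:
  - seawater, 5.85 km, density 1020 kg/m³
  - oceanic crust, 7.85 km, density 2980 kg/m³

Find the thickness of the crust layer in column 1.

Take the compensation level at the base of the deeper column (depth z_c below the surface of column 1) and equate Σ ρ_i t_i down to z_c; mantle fills any gap and the z_c terms cancel.
Column 1: x×2780 + (z_c − 0 − x)×3260
Column 2: 0.725×0 + 5.85×1020 + 7.85×2980 + (z_c − 0.725 − 13.7)×3260
The z_c×3260 term appears on both sides and cancels. Collect the known terms of each column as K = Σ(ρt)_known − 3260 × (depth of known layers): K_1 = 0 − 3260×0 = 0; K_2 = 29360 − 3260×(0.725 + 13.7) = −17665.5.
Balance: K_1 − x×(3260 − 2780) = K_2, so x = (K_1 − K_2)/(3260 − 2780) = 17665.5/480 = 36.8 km.

36.8 km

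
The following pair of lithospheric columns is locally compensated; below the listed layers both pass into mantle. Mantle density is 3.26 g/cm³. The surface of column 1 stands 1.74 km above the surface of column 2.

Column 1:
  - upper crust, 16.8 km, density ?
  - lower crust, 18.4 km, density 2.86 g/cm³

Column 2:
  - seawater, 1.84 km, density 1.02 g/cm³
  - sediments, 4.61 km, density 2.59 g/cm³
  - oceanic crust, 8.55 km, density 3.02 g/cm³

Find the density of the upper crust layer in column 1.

2.81 g/cm³

Take the compensation level at the base of the deeper column (depth z_c below the surface of column 1) and equate Σ ρ_i t_i down to z_c; mantle fills any gap and the z_c terms cancel.
Column 1: 16.8×ρ + 18.4×2.86 + (z_c − 35.2)×3.26
Column 2: 1.74×0 + 1.84×1.02 + 4.61×2.59 + 8.55×3.02 + (z_c − 1.74 − 15)×3.26
The z_c×3.26 term appears on both sides and cancels. Collect the known terms of each column as K = Σ(ρt)_known − 3.26 × (depth of known layers): K_1 = 52.624 − 3.26×35.2 = −62.128; K_2 = 39.6377 − 3.26×(1.74 + 15) = −14.9347.
Balance: K_1 + 16.8×ρ = K_2, so ρ = (K_2 − K_1)/16.8 = 47.1933/16.8 = 2.81 g/cm³.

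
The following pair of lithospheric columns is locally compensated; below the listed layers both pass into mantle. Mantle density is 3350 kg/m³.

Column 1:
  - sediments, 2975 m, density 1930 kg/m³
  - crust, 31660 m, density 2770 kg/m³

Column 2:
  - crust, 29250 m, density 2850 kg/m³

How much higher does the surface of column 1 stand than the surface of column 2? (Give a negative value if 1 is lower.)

2380 m

For any compensation level in the mantle, the mantle terms cancel and isostasy reduces to e = (Σt_1 − Σt_2) − (Σ(ρt)_1 − Σ(ρt)_2) / ρ_m.
Σt_1 = 34635 m; Σt_2 = 29250 m; Σ(ρt)_1 = 93439950; Σ(ρt)_2 = 83362500 (in m·kg/m³).
e = (34635 − 29250) − (93439950 − 83362500) / 3350 = 2380 m.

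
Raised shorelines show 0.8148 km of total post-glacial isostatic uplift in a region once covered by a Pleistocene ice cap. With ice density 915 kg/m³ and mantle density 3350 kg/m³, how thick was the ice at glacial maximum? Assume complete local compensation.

2.98 km

u = t ρ_ice/ρ_m → t = u ρ_m/ρ_ice = 0.8148 km × 3350/915 = 2.98 km.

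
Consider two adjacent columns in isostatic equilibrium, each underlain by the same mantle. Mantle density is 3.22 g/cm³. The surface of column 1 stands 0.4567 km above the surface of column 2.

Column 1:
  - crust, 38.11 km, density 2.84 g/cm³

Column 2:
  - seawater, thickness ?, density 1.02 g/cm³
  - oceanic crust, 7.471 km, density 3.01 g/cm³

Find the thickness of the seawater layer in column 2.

5.2 km

Take the compensation level at the base of the deeper column (depth z_c below the surface of column 1) and equate Σ ρ_i t_i down to z_c; mantle fills any gap and the z_c terms cancel.
Column 1: 38.11×2.84 + (z_c − 38.11)×3.22
Column 2: 0.4567×0 + x×1.02 + 7.471×3.01 + (z_c − 0.4567 − 7.471 − x)×3.22
The z_c×3.22 term appears on both sides and cancels. Collect the known terms of each column as K = Σ(ρt)_known − 3.22 × (depth of known layers): K_1 = 108.2324 − 3.22×38.11 = −14.4818; K_2 = 22.48771 − 3.22×(0.4567 + 7.471) = −3.039484.
Balance: K_1 = K_2 − x×(3.22 − 1.02), so x = (K_2 − K_1)/(3.22 − 1.02) = 11.4423/2.2 = 5.2 km.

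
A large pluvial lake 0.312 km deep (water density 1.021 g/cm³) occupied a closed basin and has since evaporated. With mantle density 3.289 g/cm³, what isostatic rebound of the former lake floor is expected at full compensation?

0.0969 km

u = d ρ_w/ρ_m = 0.312 km × 1.021/3.289 = 0.0969 km.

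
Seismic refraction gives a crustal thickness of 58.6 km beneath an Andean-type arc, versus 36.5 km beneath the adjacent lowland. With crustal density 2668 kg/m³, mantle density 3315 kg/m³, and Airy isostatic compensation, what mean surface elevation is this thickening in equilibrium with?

4.31 km

Excess crust Δ = 58.6 km − 36.5 km = 22.1 km, split between elevation h and root r with h + r = Δ.
Airy balance ρ_c h = (ρ_m − ρ_c) r gives r = h ρ_c/(ρ_m − ρ_c), so h (1 + ρ_c/(ρ_m − ρ_c)) = Δ, i.e. h = Δ (ρ_m − ρ_c)/ρ_m.
h = 22.1 km × 647/3315 = 4.31 km.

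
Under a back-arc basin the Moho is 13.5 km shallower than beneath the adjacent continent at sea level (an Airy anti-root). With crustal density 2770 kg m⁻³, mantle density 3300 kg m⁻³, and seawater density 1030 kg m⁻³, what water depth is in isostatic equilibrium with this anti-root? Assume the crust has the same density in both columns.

4.11 km

Replacing a thickness d of crust by seawater at the top must be balanced by replacing crust with mantle at the base: d (ρ_c − ρ_w) = a (ρ_m − ρ_c).
d = a (ρ_m − ρ_c)/(ρ_c − ρ_w) = 13.5 km × 530/1740 = 4.11 km.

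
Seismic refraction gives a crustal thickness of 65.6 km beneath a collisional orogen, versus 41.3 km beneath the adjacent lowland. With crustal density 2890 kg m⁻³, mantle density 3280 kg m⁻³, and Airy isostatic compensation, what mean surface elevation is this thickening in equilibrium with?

2.89 km

Excess crust Δ = 65.6 km − 41.3 km = 24.3 km, split between elevation h and root r with h + r = Δ.
Airy balance ρ_c h = (ρ_m − ρ_c) r gives r = h ρ_c/(ρ_m − ρ_c), so h (1 + ρ_c/(ρ_m − ρ_c)) = Δ, i.e. h = Δ (ρ_m − ρ_c)/ρ_m.
h = 24.3 km × 390/3280 = 2.89 km.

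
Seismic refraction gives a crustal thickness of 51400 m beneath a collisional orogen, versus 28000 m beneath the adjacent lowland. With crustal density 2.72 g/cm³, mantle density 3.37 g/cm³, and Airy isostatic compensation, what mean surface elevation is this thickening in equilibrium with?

4510 m

Excess crust Δ = 51400 m − 28000 m = 23400 m, split between elevation h and root r with h + r = Δ.
Airy balance ρ_c h = (ρ_m − ρ_c) r gives r = h ρ_c/(ρ_m − ρ_c), so h (1 + ρ_c/(ρ_m − ρ_c)) = Δ, i.e. h = Δ (ρ_m − ρ_c)/ρ_m.
h = 23400 m × 0.65/3.37 = 4510 m.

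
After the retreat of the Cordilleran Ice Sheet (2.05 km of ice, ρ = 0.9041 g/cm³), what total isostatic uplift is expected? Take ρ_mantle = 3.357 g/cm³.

0.552 km

Removing the load lets mantle flow back in; uplift u satisfies ρ_ice t = ρ_m u.
u = t ρ_ice/ρ_m = 2.05 km × 0.9041/3.357 = 0.552 km.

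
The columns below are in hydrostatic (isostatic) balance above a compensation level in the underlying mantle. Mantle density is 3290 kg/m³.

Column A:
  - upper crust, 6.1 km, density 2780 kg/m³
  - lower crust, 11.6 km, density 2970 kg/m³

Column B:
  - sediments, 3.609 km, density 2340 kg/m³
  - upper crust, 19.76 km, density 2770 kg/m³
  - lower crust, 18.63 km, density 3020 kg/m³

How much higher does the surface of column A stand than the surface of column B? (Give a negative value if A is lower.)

−3.62 km

For any compensation level in the mantle, the mantle terms cancel and isostasy reduces to e = (Σt_A − Σt_B) − (Σ(ρt)_A − Σ(ρt)_B) / ρ_m.
Σt_A = 17.7 km; Σt_B = 41.999 km; Σ(ρt)_A = 51410; Σ(ρt)_B = 119442.86 (in km·kg/m³).
e = (17.7 − 41.999) − (51410 − 119442.86) / 3290 = −3.62 km.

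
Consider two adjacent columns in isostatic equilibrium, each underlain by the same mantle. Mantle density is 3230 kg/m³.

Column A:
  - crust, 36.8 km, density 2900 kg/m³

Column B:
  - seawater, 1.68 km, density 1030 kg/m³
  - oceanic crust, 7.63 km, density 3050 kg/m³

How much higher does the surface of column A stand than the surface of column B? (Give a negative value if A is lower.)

For any compensation level in the mantle, the mantle terms cancel and isostasy reduces to e = (Σt_A − Σt_B) − (Σ(ρt)_A − Σ(ρt)_B) / ρ_m.
Σt_A = 36.8 km; Σt_B = 9.31 km; Σ(ρt)_A = 106720; Σ(ρt)_B = 25001.9 (in km·kg/m³).
e = (36.8 − 9.31) − (106720 − 25001.9) / 3230 = 2.19 km.

2.19 km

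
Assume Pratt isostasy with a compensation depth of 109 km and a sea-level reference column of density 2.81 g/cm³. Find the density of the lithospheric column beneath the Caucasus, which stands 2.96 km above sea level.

2.74 g/cm³

Pratt balance: ρ_ref D = ρ (D + h).
ρ = ρ_ref D/(D + h) = 2.81 × 109 km/(109 km + 2.96 km) = 2.74 g/cm³.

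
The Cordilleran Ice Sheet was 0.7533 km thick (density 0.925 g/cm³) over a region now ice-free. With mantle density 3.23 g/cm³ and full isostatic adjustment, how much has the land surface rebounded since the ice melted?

0.216 km

Removing the load lets mantle flow back in; uplift u satisfies ρ_ice t = ρ_m u.
u = t ρ_ice/ρ_m = 0.7533 km × 0.925/3.23 = 0.216 km.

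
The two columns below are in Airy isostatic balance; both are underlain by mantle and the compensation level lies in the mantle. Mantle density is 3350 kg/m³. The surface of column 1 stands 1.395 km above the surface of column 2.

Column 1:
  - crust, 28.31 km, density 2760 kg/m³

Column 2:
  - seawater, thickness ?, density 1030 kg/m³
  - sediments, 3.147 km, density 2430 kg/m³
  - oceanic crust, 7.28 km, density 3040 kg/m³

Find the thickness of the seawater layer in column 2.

2.96 km

Take the compensation level at the base of the deeper column (depth z_c below the surface of column 1) and equate Σ ρ_i t_i down to z_c; mantle fills any gap and the z_c terms cancel.
Column 1: 28.31×2760 + (z_c − 28.31)×3350
Column 2: 1.395×0 + x×1030 + 3.147×2430 + 7.28×3040 + (z_c − 1.395 − 10.427 − x)×3350
The z_c×3350 term appears on both sides and cancels. Collect the known terms of each column as K = Σ(ρt)_known − 3350 × (depth of known layers): K_1 = 78135.6 − 3350×28.31 = −16702.9; K_2 = 29778.41 − 3350×(1.395 + 10.427) = −9825.29.
Balance: K_1 = K_2 − x×(3350 − 1030), so x = (K_2 − K_1)/(3350 − 1030) = 6877.61/2320 = 2.96 km.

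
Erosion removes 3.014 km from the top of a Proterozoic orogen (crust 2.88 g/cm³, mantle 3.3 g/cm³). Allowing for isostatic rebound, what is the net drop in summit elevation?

0.384 km

Rebound u = e ρ_c/ρ_m = 3.014 km × 2.88/3.3 = 2.63 km.
Net surface drop = e − u = 3.014 km − 2.63 km = e (ρ_m − ρ_c)/ρ_m = 0.384 km.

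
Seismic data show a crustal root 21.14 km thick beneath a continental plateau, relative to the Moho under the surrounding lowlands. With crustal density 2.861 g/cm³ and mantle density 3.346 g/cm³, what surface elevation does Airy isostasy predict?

3.58 km

In Airy isostatic equilibrium: ρ_c h = (ρ_m − ρ_c) r.
h = r (ρ_m − ρ_c) / ρ_c = 21.14 km × (3.346 − 2.861) / 2.861 = 3.58 km.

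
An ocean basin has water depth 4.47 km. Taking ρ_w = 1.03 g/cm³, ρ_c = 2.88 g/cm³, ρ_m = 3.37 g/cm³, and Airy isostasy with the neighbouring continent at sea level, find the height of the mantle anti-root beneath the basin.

Balancing pressure at the compensation depth: replacing crust with seawater at the top is compensated by replacing crust with mantle at the base: d (ρ_c − ρ_w) = a (ρ_m − ρ_c).
a = d (ρ_c − ρ_w)/(ρ_m − ρ_c) = 4.47 km × 1.85/0.49 = 16.9 km.

16.9 km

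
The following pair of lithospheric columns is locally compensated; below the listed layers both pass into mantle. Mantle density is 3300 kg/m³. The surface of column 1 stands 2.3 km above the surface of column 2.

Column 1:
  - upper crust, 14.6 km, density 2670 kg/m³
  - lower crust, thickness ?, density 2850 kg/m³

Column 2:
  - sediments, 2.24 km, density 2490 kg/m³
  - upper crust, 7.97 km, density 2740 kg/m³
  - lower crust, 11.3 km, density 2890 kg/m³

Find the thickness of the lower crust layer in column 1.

Take the compensation level at the base of the deeper column (depth z_c below the surface of column 1) and equate Σ ρ_i t_i down to z_c; mantle fills any gap and the z_c terms cancel.
Column 1: 14.6×2670 + x×2850 + (z_c − 14.6 − x)×3300
Column 2: 2.3×0 + 2.24×2490 + 7.97×2740 + 11.3×2890 + (z_c − 2.3 − 21.51)×3300
The z_c×3300 term appears on both sides and cancels. Collect the known terms of each column as K = Σ(ρt)_known − 3300 × (depth of known layers): K_1 = 38982 − 3300×14.6 = −9198; K_2 = 60072.4 − 3300×(2.3 + 21.51) = −18500.6.
Balance: K_1 − x×(3300 − 2850) = K_2, so x = (K_1 − K_2)/(3300 − 2850) = 9302.6/450 = 20.7 km.

20.7 km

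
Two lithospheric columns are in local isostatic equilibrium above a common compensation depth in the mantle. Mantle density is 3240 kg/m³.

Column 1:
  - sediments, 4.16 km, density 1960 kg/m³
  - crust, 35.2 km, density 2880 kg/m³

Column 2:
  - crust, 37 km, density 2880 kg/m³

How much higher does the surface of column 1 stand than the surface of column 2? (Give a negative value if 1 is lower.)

For any compensation level in the mantle, the mantle terms cancel and isostasy reduces to e = (Σt_1 − Σt_2) − (Σ(ρt)_1 − Σ(ρt)_2) / ρ_m.
Σt_1 = 39.36 km; Σt_2 = 37 km; Σ(ρt)_1 = 109529.6; Σ(ρt)_2 = 106560 (in km·kg/m³).
e = (39.36 − 37) − (109529.6 − 106560) / 3240 = 1.44 km.

1.44 km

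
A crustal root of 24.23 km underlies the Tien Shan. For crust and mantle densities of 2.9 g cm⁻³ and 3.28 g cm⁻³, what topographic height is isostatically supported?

3.17 km

In Airy isostatic equilibrium: ρ_c h = (ρ_m − ρ_c) r.
h = r (ρ_m − ρ_c) / ρ_c = 24.23 km × (3.28 − 2.9) / 2.9 = 3.17 km.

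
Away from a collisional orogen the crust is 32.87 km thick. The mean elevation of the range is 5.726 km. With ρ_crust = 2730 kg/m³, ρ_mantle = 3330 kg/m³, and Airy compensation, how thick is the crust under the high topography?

64.6 km

Root depth r = h ρ_c / (ρ_m − ρ_c) = 5.726 km × 2730 / 600 = 26.05 km.
Total thickness = T + h + r = 32.87 km + 5.726 km + 26.05 km = 64.6 km.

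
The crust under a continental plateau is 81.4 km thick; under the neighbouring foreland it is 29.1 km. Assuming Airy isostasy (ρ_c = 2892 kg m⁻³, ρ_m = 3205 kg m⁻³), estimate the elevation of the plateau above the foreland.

Excess crust Δ = 81.4 km − 29.1 km = 52.3 km, split between elevation h and root r with h + r = Δ.
Airy balance ρ_c h = (ρ_m − ρ_c) r gives r = h ρ_c/(ρ_m − ρ_c), so h (1 + ρ_c/(ρ_m − ρ_c)) = Δ, i.e. h = Δ (ρ_m − ρ_c)/ρ_m.
h = 52.3 km × 313/3205 = 5.11 km.

5.11 km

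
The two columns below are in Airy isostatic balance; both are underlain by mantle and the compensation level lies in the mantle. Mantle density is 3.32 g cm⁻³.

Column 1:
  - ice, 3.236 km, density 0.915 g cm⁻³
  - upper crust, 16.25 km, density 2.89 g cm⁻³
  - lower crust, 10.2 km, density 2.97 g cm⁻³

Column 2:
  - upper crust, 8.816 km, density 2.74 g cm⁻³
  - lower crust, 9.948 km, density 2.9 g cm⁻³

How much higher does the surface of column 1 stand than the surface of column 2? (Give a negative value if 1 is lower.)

For any compensation level in the mantle, the mantle terms cancel and isostasy reduces to e = (Σt_1 − Σt_2) − (Σ(ρt)_1 − Σ(ρt)_2) / ρ_m.
Σt_1 = 29.686 km; Σt_2 = 18.764 km; Σ(ρt)_1 = 80.21744; Σ(ρt)_2 = 53.00504 (in km·g cm⁻³).
e = (29.686 − 18.764) − (80.21744 − 53.00504) / 3.32 = 2.73 km.

2.73 km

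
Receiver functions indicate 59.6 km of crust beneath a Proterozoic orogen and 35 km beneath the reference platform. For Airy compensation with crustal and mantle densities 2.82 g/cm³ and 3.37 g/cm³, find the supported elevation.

Excess crust Δ = 59.6 km − 35 km = 24.6 km, split between elevation h and root r with h + r = Δ.
Airy balance ρ_c h = (ρ_m − ρ_c) r gives r = h ρ_c/(ρ_m − ρ_c), so h (1 + ρ_c/(ρ_m − ρ_c)) = Δ, i.e. h = Δ (ρ_m − ρ_c)/ρ_m.
h = 24.6 km × 0.55/3.37 = 4.01 km.

4.01 km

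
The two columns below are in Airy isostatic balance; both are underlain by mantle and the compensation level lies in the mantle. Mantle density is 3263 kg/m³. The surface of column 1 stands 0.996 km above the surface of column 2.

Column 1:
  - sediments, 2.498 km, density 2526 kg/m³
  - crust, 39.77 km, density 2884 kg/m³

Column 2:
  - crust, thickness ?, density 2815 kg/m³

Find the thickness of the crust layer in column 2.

30.5 km

Take the compensation level at the base of the deeper column (depth z_c below the surface of column 1) and equate Σ ρ_i t_i down to z_c; mantle fills any gap and the z_c terms cancel.
Column 1: 2.498×2526 + 39.77×2884 + (z_c − 42.268)×3263
Column 2: 0.996×0 + x×2815 + (z_c − 0.996 − 0 − x)×3263
The z_c×3263 term appears on both sides and cancels. Collect the known terms of each column as K = Σ(ρt)_known − 3263 × (depth of known layers): K_1 = 121006.628 − 3263×42.268 = −16913.856; K_2 = 0 − 3263×(0.996 + 0) = −3249.948.
Balance: K_1 = K_2 − x×(3263 − 2815), so x = (K_2 − K_1)/(3263 − 2815) = 13663.9/448 = 30.5 km.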